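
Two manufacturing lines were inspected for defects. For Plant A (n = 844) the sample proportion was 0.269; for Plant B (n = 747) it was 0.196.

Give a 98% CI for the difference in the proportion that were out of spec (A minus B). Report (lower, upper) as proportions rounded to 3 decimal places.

(0.024, 0.122)

The two standard errors are √(0.2690×0.7310/844) = 0.01526 and √(0.1960×0.8040/747) = 0.01452.
Because the samples are independent, SE_diff = √(0.01526² + 0.01452²) = 0.02106.
Using z* = 2.326 for 98%, ME = 2.326 × 0.02106 = 0.04899.
p̂₁ − p̂₂ = 0.0730; interval 0.0730 ± 0.04899 gives (0.024, 0.122).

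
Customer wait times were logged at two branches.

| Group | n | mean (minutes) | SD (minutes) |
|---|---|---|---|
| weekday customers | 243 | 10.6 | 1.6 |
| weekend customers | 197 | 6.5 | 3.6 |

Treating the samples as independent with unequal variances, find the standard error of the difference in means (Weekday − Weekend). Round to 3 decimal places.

SE₁ = s₁/√n₁ = 1.6/√243 = 0.1026; SE₂ = 3.6/√197 = 0.2565.
Independent samples, unequal variances: SE_diff = √(SE₁² + SE₂²) = √(0.01052676 + 0.06579225) = 0.2763.

0.276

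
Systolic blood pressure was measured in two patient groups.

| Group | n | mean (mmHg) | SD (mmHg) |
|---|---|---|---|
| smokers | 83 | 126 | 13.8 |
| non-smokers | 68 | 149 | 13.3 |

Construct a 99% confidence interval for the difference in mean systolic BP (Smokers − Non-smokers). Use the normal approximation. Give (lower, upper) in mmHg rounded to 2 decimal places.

(-28.70, -17.30)

Standard errors of each mean: 13.8/√83 = 1.5147 and 13.3/√68 = 1.6129.
SE(x̄₁ − x̄₂) = √(1.5147² + 1.6129²) = 2.2126 for independent samples with unequal variances.
With z* = 2.576, the margin is 2.576 × 2.2126 = 5.6997.
x̄₁ − x̄₂ = 126 − 149 = -23.0000; the interval is -23.0000 ± 5.6997 = (-28.70, -17.30).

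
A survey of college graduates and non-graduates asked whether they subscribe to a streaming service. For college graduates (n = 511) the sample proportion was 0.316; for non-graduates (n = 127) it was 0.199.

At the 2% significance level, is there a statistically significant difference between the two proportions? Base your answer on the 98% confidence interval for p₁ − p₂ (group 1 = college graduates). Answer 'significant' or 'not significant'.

SE₁ = √(p̂₁(1−p̂₁)/n₁) = √(0.3160·0.6840/511) = 0.02057; SE₂ = √(0.1990·0.8010/127) = 0.03543.
Independent samples: SE of the difference = √(SE₁² + SE₂²) = √(0.0004231249 + 0.0012552849) = 0.04097.
z* for 98% confidence is 2.326, so the margin of error is 2.326 × 0.04097 = 0.09530.
Point estimate p̂₁ − p̂₂ = 0.3160 − 0.1990 = 0.1170.
0.1170 ± 0.09530 → (0.02170, 0.21230).
The interval (0.02170, 0.21230) does not contain 0, so the difference is significant.

significant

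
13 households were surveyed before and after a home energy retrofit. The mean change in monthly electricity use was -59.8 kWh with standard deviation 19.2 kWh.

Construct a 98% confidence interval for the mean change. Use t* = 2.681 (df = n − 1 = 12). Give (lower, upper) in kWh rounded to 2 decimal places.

(-74.08, -45.52)

This is a matched-pairs design, so SE = s_d/√n = 19.2/√13 = 5.3251.
Margin = 2.681 × 5.3251 = 14.2766; the interval is -59.8 ± 14.2766 = (-74.08, -45.52).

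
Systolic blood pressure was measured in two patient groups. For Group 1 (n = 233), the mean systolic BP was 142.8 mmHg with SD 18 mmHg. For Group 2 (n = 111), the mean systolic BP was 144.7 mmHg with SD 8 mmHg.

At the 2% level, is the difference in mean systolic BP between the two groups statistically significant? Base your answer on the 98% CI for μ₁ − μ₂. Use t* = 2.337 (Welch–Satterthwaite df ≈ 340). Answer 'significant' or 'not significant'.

Standard errors of each mean: 18/√233 = 1.1792 and 8/√111 = 0.7593.
SE(x̄₁ − x̄₂) = √(1.1792² + 0.7593²) = 1.4025 for independent samples with unequal variances.
With t* = 2.337, the margin is 2.337 × 1.4025 = 3.2776.
x̄₁ − x̄₂ = 142.8 − 144.7 = -1.9000; the interval is -1.9000 ± 3.2776 = (-5.1776, 1.3776).
The interval (-5.1776, 1.3776) contains 0, so the difference is not significant.

not significant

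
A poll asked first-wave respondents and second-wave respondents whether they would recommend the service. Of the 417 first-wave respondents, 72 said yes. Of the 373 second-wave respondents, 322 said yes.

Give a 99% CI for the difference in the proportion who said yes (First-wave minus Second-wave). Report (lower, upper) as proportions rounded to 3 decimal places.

(-0.757, -0.624)

p̂₁ = 72/417 = 0.1727 and p̂₂ = 322/373 = 0.8633.
SE₁ = √(p̂₁(1−p̂₁)/n₁) = √(0.1727·0.8273/417) = 0.01851; SE₂ = √(0.8633·0.1367/373) = 0.01779.
Independent samples: SE of the difference = √(SE₁² + SE₂²) = √(0.0003426201 + 0.0003164841) = 0.02567.
z* for 99% confidence is 2.576, so the margin of error is 2.576 × 0.02567 = 0.06613.
Point estimate p̂₁ − p̂₂ = 0.1727 − 0.8633 = -0.6906.
-0.6906 ± 0.06613 → (-0.757, -0.624).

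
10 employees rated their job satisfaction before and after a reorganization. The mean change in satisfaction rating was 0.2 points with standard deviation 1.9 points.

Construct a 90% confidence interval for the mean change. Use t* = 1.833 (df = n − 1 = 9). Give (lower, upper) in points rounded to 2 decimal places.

(-0.90, 1.30)

Paired design: SE = s_d/√n = 1.9/√10 = 0.6008.
t* = 1.833; margin of error = 1.833 × 0.6008 = 1.1013.
0.2 ± 1.1013 → (-0.90, 1.30).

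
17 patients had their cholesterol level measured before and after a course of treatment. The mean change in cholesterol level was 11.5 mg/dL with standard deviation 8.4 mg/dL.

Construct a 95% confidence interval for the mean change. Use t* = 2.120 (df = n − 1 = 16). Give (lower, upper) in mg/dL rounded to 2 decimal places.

This is a matched-pairs design, so SE = s_d/√n = 8.4/√17 = 2.0373.
Margin = 2.120 × 2.0373 = 4.3191; the interval is 11.5 ± 4.3191 = (7.18, 15.82).

(7.18, 15.82)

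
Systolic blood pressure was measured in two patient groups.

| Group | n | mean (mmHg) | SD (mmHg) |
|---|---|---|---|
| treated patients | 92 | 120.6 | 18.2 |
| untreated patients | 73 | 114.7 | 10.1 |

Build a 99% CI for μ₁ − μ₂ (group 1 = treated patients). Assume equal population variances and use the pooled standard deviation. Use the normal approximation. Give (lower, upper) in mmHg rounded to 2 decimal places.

(-0.22, 12.02)

s_p = √[((n₁−1)s₁² + (n₂−1)s₂²)/(n₁+n₂−2)] = √[(91·18.2² + 72·10.1²)/163] = 15.1653.
SE = 15.1653·√(1/92 + 1/73) = 2.3770.
With z* = 2.576, margin = 2.576 × 2.3770 = 6.1232.
x̄₁ − x̄₂ = 120.6 − 114.7 = 5.9000; interval 5.9000 ± 6.1232 = (-0.22, 12.02).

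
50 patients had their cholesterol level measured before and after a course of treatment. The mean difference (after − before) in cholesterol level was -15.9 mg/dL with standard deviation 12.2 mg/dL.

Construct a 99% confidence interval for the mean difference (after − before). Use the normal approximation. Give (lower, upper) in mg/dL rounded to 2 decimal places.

(-20.34, -11.46)

This is a matched-pairs design, so SE = s_d/√n = 12.2/√50 = 1.7253.
Margin = 2.576 × 1.7253 = 4.4444; the interval is -15.9 ± 4.4444 = (-20.34, -11.46).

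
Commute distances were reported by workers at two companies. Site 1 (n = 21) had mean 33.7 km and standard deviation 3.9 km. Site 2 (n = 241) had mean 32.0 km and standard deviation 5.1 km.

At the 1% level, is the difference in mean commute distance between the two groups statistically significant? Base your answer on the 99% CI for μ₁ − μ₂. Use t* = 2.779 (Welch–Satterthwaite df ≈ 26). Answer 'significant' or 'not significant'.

not significant

SE₁ = s₁/√n₁ = 3.9/√21 = 0.8510; SE₂ = 5.1/√241 = 0.3285.
Independent samples, unequal variances: SE_diff = √(SE₁² + SE₂²) = √(0.724201 + 0.10791225) = 0.9122.
t* = 2.779, so margin of error = 2.779 × 0.9122 = 2.5350.
Difference in means = 33.7 − 32.0 = 1.7000.
1.7000 ± 2.5350 → (-0.8350, 4.2350).
The interval (-0.8350, 4.2350) contains 0, so the difference is not significant.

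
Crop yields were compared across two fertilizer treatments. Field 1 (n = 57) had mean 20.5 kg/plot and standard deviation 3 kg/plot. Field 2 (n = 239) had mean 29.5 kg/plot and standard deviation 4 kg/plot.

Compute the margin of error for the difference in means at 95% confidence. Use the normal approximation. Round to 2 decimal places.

0.93

Standard errors of each mean: 3/√57 = 0.3974 and 4/√239 = 0.2587.
SE(x̄₁ − x̄₂) = √(0.3974² + 0.2587²) = 0.4742 for independent samples with unequal variances.
With z* = 1.960, the margin is 1.960 × 0.4742 = 0.9294.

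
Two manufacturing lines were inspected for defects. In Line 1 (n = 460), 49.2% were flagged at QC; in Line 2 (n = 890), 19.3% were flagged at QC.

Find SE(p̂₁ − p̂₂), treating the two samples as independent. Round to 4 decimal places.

Each SE is √(p̂(1−p̂)/n): √(0.4920·0.5080/460) = 0.02331 and √(0.1930·0.8070/890) = 0.01323.
SE(p̂₁ − p̂₂) = √(SE₁² + SE₂²) = √(0.0005433561 + 0.0001750329) = 0.02680, since the two samples are independent.

0.0268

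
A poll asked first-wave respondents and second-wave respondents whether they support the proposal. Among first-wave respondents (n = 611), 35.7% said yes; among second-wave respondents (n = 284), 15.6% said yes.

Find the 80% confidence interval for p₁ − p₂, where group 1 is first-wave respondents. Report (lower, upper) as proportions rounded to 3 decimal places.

Each SE is √(p̂(1−p̂)/n): √(0.3570·0.6430/611) = 0.01938 and √(0.1560·0.8440/284) = 0.02153.
SE(p̂₁ − p̂₂) = √(SE₁² + SE₂²) = √(0.0003755844 + 0.0004635409) = 0.02897, since the two samples are independent.
At 80% confidence z* = 1.282; margin = 1.282 × 0.02897 = 0.03714.
The difference is 0.3570 − 0.1560 = 0.2010, so the interval is 0.2010 ± 0.03714 = (0.164, 0.238).

(0.164, 0.238)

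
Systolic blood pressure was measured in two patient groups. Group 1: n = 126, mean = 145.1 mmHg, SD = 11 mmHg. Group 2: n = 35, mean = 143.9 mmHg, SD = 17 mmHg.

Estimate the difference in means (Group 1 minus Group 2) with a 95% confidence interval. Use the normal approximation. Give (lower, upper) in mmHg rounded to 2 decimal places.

(-4.75, 7.15)

Standard errors of each mean: 11/√126 = 0.9800 and 17/√35 = 2.8735.
SE(x̄₁ − x̄₂) = √(0.9800² + 2.8735²) = 3.0360 for independent samples with unequal variances.
With z* = 1.960, the margin is 1.960 × 3.0360 = 5.9506.
x̄₁ − x̄₂ = 145.1 − 143.9 = 1.2000; the interval is 1.2000 ± 5.9506 = (-4.75, 7.15).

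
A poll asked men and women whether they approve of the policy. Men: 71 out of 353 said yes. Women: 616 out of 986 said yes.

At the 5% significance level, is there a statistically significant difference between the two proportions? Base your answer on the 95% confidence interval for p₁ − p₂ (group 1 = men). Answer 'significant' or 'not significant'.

significant

First, p̂₁ = 71/353 = 0.2011; p̂₂ = 616/986 = 0.6247.
The two standard errors are √(0.2011×0.7989/353) = 0.02133 and √(0.6247×0.3753/986) = 0.01542.
Because the samples are independent, SE_diff = √(0.02133² + 0.01542²) = 0.02632.
Using z* = 1.960 for 95%, ME = 1.960 × 0.02632 = 0.05159.
p̂₁ − p̂₂ = -0.4236; interval -0.4236 ± 0.05159 gives (-0.47519, -0.37201).
The interval (-0.47519, -0.37201) does not contain 0, so the difference is significant.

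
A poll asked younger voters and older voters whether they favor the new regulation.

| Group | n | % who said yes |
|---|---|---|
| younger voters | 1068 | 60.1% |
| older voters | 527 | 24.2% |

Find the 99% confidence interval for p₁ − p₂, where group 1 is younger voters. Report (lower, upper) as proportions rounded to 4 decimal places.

(0.2974, 0.4206)

Each SE is √(p̂(1−p̂)/n): √(0.6010·0.3990/1068) = 0.01498 and √(0.2420·0.7580/527) = 0.01866.
SE(p̂₁ − p̂₂) = √(SE₁² + SE₂²) = √(0.0002244004 + 0.0003481956) = 0.02393, since the two samples are independent.
At 99% confidence z* = 2.576; margin = 2.576 × 0.02393 = 0.06164.
The difference is 0.6010 − 0.2420 = 0.3590, so the interval is 0.3590 ± 0.06164 = (0.2974, 0.4206).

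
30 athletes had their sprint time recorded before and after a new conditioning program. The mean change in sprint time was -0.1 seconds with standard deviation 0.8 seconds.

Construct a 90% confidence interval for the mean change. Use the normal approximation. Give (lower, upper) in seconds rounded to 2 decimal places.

(-0.34, 0.14)

Paired design: SE = s_d/√n = 0.8/√30 = 0.1461.
z* = 1.645; margin of error = 1.645 × 0.1461 = 0.2403.
-0.1 ± 0.2403 → (-0.34, 0.14).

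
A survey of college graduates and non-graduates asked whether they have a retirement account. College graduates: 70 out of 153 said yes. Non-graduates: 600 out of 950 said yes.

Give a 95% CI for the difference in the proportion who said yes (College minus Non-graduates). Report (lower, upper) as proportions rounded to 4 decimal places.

(-0.2588, -0.0894)

Sample proportions: 70/153 = 0.4575, 600/950 = 0.6316.
Each SE is √(p̂(1−p̂)/n): √(0.4575·0.5425/153) = 0.04028 and √(0.6316·0.3684/950) = 0.01565.
SE(p̂₁ − p̂₂) = √(SE₁² + SE₂²) = √(0.0016224784 + 0.0002449225) = 0.04321, since the two samples are independent.
At 95% confidence z* = 1.960; margin = 1.960 × 0.04321 = 0.08469.
The difference is 0.4575 − 0.6316 = -0.1741, so the interval is -0.1741 ± 0.08469 = (-0.2588, -0.0894).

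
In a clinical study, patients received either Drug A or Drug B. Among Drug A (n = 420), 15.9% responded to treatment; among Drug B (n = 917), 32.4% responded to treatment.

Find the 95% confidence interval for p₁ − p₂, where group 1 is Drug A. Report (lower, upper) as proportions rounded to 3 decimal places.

The two standard errors are √(0.1590×0.8410/420) = 0.01784 and √(0.3240×0.6760/917) = 0.01545.
Because the samples are independent, SE_diff = √(0.01784² + 0.01545²) = 0.02360.
Using z* = 1.960 for 95%, ME = 1.960 × 0.02360 = 0.04626.
p̂₁ − p̂₂ = -0.1650; interval -0.1650 ± 0.04626 gives (-0.211, -0.119).

(-0.211, -0.119)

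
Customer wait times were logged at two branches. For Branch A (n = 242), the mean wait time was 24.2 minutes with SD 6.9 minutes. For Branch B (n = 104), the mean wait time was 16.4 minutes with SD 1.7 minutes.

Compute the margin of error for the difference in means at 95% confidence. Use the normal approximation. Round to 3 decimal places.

0.929

Standard errors of each mean: 6.9/√242 = 0.4435 and 1.7/√104 = 0.1667.
SE(x̄₁ − x̄₂) = √(0.4435² + 0.1667²) = 0.4738 for independent samples with unequal variances.
With z* = 1.960, the margin is 1.960 × 0.4738 = 0.9286.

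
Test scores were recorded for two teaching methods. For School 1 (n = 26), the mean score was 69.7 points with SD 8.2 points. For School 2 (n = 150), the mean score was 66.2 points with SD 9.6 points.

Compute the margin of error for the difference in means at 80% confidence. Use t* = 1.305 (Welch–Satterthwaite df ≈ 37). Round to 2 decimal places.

SE₁ = s₁/√n₁ = 8.2/√26 = 1.6082; SE₂ = 9.6/√150 = 0.7838.
Independent samples, unequal variances: SE_diff = √(SE₁² + SE₂²) = √(2.58630724 + 0.61434244) = 1.7890.
t* = 1.305, so margin of error = 1.305 × 1.7890 = 2.3346.

2.33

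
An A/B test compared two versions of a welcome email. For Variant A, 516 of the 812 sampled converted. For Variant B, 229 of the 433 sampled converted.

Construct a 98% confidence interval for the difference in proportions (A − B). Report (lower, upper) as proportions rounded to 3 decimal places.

First, p̂₁ = 516/812 = 0.6355; p̂₂ = 229/433 = 0.5289.
The two standard errors are √(0.6355×0.3645/812) = 0.01689 and √(0.5289×0.4711/433) = 0.02399.
Because the samples are independent, SE_diff = √(0.01689² + 0.02399²) = 0.02934.
Using z* = 2.326 for 98%, ME = 2.326 × 0.02934 = 0.06824.
p̂₁ − p̂₂ = 0.1066; interval 0.1066 ± 0.06824 gives (0.038, 0.175).

(0.038, 0.175)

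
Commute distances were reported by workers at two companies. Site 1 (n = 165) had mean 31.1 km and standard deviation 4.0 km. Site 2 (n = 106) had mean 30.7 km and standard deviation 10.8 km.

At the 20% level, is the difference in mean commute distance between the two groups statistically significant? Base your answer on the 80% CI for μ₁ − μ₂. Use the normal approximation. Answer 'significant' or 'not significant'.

not significant

Standard errors of each mean: 4.0/√165 = 0.3114 and 10.8/√106 = 1.0490.
SE(x̄₁ − x̄₂) = √(0.3114² + 1.0490²) = 1.0942 for independent samples with unequal variances.
With z* = 1.282, the margin is 1.282 × 1.0942 = 1.4028.
x̄₁ − x̄₂ = 31.1 − 30.7 = 0.4000; the interval is 0.4000 ± 1.4028 = (-1.0028, 1.8028).
The interval (-1.0028, 1.8028) contains 0, so the difference is not significant.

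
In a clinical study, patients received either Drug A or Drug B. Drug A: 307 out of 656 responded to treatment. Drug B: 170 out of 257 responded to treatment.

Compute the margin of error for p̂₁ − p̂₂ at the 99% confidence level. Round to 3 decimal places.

p̂₁ = 307/656 = 0.4680 and p̂₂ = 170/257 = 0.6615.
SE₁ = √(p̂₁(1−p̂₁)/n₁) = √(0.4680·0.5320/656) = 0.01948; SE₂ = √(0.6615·0.3385/257) = 0.02952.
Independent samples: SE of the difference = √(SE₁² + SE₂²) = √(0.0003794704 + 0.0008714304) = 0.03537.
z* for 99% confidence is 2.576, so the margin of error is 2.576 × 0.03537 = 0.09111.

0.091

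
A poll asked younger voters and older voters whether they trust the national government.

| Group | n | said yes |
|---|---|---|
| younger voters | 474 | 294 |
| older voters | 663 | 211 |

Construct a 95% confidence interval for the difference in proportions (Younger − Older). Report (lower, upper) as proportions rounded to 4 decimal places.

p̂₁ = 294/474 = 0.6203 and p̂₂ = 211/663 = 0.3183.
SE₁ = √(p̂₁(1−p̂₁)/n₁) = √(0.6203·0.3797/474) = 0.02229; SE₂ = √(0.3183·0.6817/663) = 0.01809.
Independent samples: SE of the difference = √(SE₁² + SE₂²) = √(0.0004968441 + 0.0003272481) = 0.02871.
z* for 95% confidence is 1.960, so the margin of error is 1.960 × 0.02871 = 0.05627.
Point estimate p̂₁ − p̂₂ = 0.6203 − 0.3183 = 0.3020.
0.3020 ± 0.05627 → (0.2457, 0.3583).

(0.2457, 0.3583)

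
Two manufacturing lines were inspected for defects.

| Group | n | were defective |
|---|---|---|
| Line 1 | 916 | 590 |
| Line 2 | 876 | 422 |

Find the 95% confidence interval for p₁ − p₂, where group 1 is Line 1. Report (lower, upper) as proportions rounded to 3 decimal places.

First, p̂₁ = 590/916 = 0.6441; p̂₂ = 422/876 = 0.4817.
The two standard errors are √(0.6441×0.3559/916) = 0.01582 and √(0.4817×0.5183/876) = 0.01688.
Because the samples are independent, SE_diff = √(0.01582² + 0.01688²) = 0.02313.
Using z* = 1.960 for 95%, ME = 1.960 × 0.02313 = 0.04533.
p̂₁ − p̂₂ = 0.1624; interval 0.1624 ± 0.04533 gives (0.117, 0.208).

(0.117, 0.208)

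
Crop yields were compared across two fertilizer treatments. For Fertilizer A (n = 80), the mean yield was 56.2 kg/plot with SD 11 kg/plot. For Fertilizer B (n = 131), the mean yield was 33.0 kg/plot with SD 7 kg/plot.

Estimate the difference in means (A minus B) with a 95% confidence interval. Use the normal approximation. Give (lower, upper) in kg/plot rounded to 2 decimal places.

Per-group SEs: s₁/√n₁ = 11/√80 = 1.2298, s₂/√n₂ = 7/√131 = 0.6116.
Unpooled SE of the difference: √(1.51240804 + 0.37405456) = 1.3735.
Margin of error = z* · SE = 1.960 × 1.3735 = 2.6921.
x̄₁ − x̄₂ = 56.2 − 33.0 = 23.2000.
CI: 23.2000 ± 2.6921 = (20.51, 25.89).

(20.51, 25.89)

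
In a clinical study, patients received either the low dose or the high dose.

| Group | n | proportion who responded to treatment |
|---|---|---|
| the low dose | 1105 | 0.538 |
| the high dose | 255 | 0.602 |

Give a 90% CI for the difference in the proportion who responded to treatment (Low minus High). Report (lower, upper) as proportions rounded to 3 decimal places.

The two standard errors are √(0.5380×0.4620/1105) = 0.01500 and √(0.6020×0.3980/255) = 0.03065.
Because the samples are independent, SE_diff = √(0.01500² + 0.03065²) = 0.03412.
Using z* = 1.645 for 90%, ME = 1.645 × 0.03412 = 0.05613.
p̂₁ − p̂₂ = -0.0640; interval -0.0640 ± 0.05613 gives (-0.120, -0.008).

(-0.120, -0.008)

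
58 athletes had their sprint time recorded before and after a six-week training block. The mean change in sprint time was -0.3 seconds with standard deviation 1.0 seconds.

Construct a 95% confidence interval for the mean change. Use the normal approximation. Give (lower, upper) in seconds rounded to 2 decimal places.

Paired design: SE = s_d/√n = 1.0/√58 = 0.1313.
z* = 1.960; margin of error = 1.960 × 0.1313 = 0.2573.
-0.3 ± 0.2573 → (-0.56, -0.04).

(-0.56, -0.04)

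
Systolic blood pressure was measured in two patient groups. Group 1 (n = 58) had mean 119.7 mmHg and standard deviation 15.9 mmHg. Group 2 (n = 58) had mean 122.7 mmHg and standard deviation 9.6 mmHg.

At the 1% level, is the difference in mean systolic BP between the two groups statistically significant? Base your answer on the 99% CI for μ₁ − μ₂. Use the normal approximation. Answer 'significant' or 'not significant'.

SE₁ = s₁/√n₁ = 15.9/√58 = 2.0878; SE₂ = 9.6/√58 = 1.2605.
Independent samples, unequal variances: SE_diff = √(SE₁² + SE₂²) = √(4.35890884 + 1.58886025) = 2.4388.
z* = 2.576, so margin of error = 2.576 × 2.4388 = 6.2823.
Difference in means = 119.7 − 122.7 = -3.0000.
-3.0000 ± 6.2823 → (-9.2823, 3.2823).
The interval (-9.2823, 3.2823) contains 0, so the difference is not significant.

not significant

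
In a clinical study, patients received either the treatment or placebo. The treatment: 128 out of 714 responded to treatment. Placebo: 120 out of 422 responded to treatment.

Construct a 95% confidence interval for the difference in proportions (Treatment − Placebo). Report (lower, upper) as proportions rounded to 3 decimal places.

First, p̂₁ = 128/714 = 0.1793; p̂₂ = 120/422 = 0.2844.
The two standard errors are √(0.1793×0.8207/714) = 0.01436 and √(0.2844×0.7156/422) = 0.02196.
Because the samples are independent, SE_diff = √(0.01436² + 0.02196²) = 0.02624.
Using z* = 1.960 for 95%, ME = 1.960 × 0.02624 = 0.05143.
p̂₁ − p̂₂ = -0.1051; interval -0.1051 ± 0.05143 gives (-0.157, -0.054).

(-0.157, -0.054)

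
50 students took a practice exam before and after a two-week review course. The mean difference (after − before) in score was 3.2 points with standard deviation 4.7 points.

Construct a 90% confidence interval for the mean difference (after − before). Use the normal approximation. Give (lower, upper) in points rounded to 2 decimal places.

(2.11, 4.29)

This is a matched-pairs design, so SE = s_d/√n = 4.7/√50 = 0.6647.
Margin = 1.645 × 0.6647 = 1.0934; the interval is 3.2 ± 1.0934 = (2.11, 4.29).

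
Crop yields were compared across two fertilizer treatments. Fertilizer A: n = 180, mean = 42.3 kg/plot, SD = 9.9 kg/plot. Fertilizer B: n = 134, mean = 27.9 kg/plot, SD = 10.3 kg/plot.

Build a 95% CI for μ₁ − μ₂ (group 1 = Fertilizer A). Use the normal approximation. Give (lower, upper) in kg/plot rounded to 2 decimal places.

(12.13, 16.67)

SE₁ = s₁/√n₁ = 9.9/√180 = 0.7379; SE₂ = 10.3/√134 = 0.8898.
Independent samples, unequal variances: SE_diff = √(SE₁² + SE₂²) = √(0.54449641 + 0.79174404) = 1.1560.
z* = 1.960, so margin of error = 1.960 × 1.1560 = 2.2658.
Difference in means = 42.3 − 27.9 = 14.4000.
14.4000 ± 2.2658 → (12.13, 16.67).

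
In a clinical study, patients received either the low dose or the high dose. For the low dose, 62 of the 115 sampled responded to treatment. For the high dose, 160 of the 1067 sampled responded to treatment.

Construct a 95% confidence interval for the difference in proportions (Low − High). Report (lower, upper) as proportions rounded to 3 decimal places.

Sample proportions: 62/115 = 0.5391, 160/1067 = 0.1500.
Each SE is √(p̂(1−p̂)/n): √(0.5391·0.4609/115) = 0.04648 and √(0.1500·0.8500/1067) = 0.01093.
SE(p̂₁ − p̂₂) = √(SE₁² + SE₂²) = √(0.0021603904 + 0.0001194649) = 0.04775, since the two samples are independent.
At 95% confidence z* = 1.960; margin = 1.960 × 0.04775 = 0.09359.
The difference is 0.5391 − 0.1500 = 0.3891, so the interval is 0.3891 ± 0.09359 = (0.296, 0.483).

(0.296, 0.483)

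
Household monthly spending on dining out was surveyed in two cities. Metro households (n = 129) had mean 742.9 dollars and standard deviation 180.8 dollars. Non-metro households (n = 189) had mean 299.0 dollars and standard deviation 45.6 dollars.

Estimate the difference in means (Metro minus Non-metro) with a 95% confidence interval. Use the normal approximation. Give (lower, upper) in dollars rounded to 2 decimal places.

(412.03, 475.77)

Standard errors of each mean: 180.8/√129 = 15.9186 and 45.6/√189 = 3.3169.
SE(x̄₁ − x̄₂) = √(15.9186² + 3.3169²) = 16.2605 for independent samples with unequal variances.
With z* = 1.960, the margin is 1.960 × 16.2605 = 31.8706.
x̄₁ − x̄₂ = 742.9 − 299.0 = 443.9000; the interval is 443.9000 ± 31.8706 = (412.03, 475.77).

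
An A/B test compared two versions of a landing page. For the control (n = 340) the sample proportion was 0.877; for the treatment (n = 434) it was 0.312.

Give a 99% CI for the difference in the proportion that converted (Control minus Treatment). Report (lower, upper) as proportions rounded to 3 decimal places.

(0.492, 0.638)

SE₁ = √(p̂₁(1−p̂₁)/n₁) = √(0.8770·0.1230/340) = 0.01781; SE₂ = √(0.3120·0.6880/434) = 0.02224.
Independent samples: SE of the difference = √(SE₁² + SE₂²) = √(0.0003171961 + 0.0004946176) = 0.02849.
z* for 99% confidence is 2.576, so the margin of error is 2.576 × 0.02849 = 0.07339.
Point estimate p̂₁ − p̂₂ = 0.8770 − 0.3120 = 0.5650.
0.5650 ± 0.07339 → (0.492, 0.638).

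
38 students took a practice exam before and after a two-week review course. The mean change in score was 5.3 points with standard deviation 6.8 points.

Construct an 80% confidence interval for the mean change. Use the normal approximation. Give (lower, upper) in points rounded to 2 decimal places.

(3.89, 6.71)

Paired design: SE = s_d/√n = 6.8/√38 = 1.1031.
z* = 1.282; margin of error = 1.282 × 1.1031 = 1.4142.
5.3 ± 1.4142 → (3.89, 6.71).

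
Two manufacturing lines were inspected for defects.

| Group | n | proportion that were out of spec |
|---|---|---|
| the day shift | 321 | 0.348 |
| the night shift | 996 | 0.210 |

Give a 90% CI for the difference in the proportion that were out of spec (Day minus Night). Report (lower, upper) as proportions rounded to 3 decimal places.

Each SE is √(p̂(1−p̂)/n): √(0.3480·0.6520/321) = 0.02659 and √(0.2100·0.7900/996) = 0.01291.
SE(p̂₁ − p̂₂) = √(SE₁² + SE₂²) = √(0.0007070281 + 0.0001666681) = 0.02956, since the two samples are independent.
At 90% confidence z* = 1.645; margin = 1.645 × 0.02956 = 0.04863.
The difference is 0.3480 − 0.2100 = 0.1380, so the interval is 0.1380 ± 0.04863 = (0.089, 0.187).

(0.089, 0.187)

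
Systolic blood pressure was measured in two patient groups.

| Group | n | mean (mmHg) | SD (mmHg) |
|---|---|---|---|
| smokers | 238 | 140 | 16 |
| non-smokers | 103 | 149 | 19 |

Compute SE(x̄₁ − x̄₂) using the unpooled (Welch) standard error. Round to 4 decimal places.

2.1402

Per-group SEs: s₁/√n₁ = 16/√238 = 1.0371, s₂/√n₂ = 19/√103 = 1.8721.
Unpooled SE of the difference: √(1.07557641 + 3.50475841) = 2.1402.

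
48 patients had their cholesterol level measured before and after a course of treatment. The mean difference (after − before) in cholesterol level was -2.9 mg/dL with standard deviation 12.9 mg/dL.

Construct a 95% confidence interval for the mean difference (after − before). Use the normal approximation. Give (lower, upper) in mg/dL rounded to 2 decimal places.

(-6.55, 0.75)

This is a matched-pairs design, so SE = s_d/√n = 12.9/√48 = 1.8620.
Margin = 1.960 × 1.8620 = 3.6495; the interval is -2.9 ± 3.6495 = (-6.55, 0.75).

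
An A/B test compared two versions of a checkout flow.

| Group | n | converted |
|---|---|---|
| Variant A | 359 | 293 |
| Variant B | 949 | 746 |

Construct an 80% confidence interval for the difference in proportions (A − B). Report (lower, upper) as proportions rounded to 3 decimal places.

Sample proportions: 293/359 = 0.8162, 746/949 = 0.7861.
Each SE is √(p̂(1−p̂)/n): √(0.8162·0.1838/359) = 0.02044 and √(0.7861·0.2139/949) = 0.01331.
SE(p̂₁ − p̂₂) = √(SE₁² + SE₂²) = √(0.0004177936 + 0.0001771561) = 0.02439, since the two samples are independent.
At 80% confidence z* = 1.282; margin = 1.282 × 0.02439 = 0.03127.
The difference is 0.8162 − 0.7861 = 0.0301, so the interval is 0.0301 ± 0.03127 = (-0.001, 0.061).

(-0.001, 0.061)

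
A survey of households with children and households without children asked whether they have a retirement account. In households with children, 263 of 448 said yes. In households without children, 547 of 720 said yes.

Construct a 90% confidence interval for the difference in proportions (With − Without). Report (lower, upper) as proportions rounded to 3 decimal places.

(-0.219, -0.126)

Sample proportions: 263/448 = 0.5871, 547/720 = 0.7597.
Each SE is √(p̂(1−p̂)/n): √(0.5871·0.4129/448) = 0.02326 and √(0.7597·0.2403/720) = 0.01592.
SE(p̂₁ − p̂₂) = √(SE₁² + SE₂²) = √(0.0005410276 + 0.0002534464) = 0.02819, since the two samples are independent.
At 90% confidence z* = 1.645; margin = 1.645 × 0.02819 = 0.04637.
The difference is 0.5871 − 0.7597 = -0.1726, so the interval is -0.1726 ± 0.04637 = (-0.219, -0.126).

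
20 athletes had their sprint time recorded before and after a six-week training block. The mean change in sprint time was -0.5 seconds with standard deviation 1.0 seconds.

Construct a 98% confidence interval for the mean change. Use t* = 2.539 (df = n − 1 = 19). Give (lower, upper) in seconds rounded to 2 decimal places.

(-1.07, 0.07)

This is a matched-pairs design, so SE = s_d/√n = 1.0/√20 = 0.2236.
Margin = 2.539 × 0.2236 = 0.5677; the interval is -0.5 ± 0.5677 = (-1.07, 0.07).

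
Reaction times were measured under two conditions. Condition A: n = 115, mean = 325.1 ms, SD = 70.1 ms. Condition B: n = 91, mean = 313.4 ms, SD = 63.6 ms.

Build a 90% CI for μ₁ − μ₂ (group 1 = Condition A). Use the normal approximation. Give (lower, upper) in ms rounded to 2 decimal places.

Per-group SEs: s₁/√n₁ = 70.1/√115 = 6.5369, s₂/√n₂ = 63.6/√91 = 6.6671.
Unpooled SE of the difference: √(42.73106161 + 44.45022241) = 9.3371.
Margin of error = z* · SE = 1.645 × 9.3371 = 15.3595.
x̄₁ − x̄₂ = 325.1 − 313.4 = 11.7000.
CI: 11.7000 ± 15.3595 = (-3.66, 27.06).

(-3.66, 27.06)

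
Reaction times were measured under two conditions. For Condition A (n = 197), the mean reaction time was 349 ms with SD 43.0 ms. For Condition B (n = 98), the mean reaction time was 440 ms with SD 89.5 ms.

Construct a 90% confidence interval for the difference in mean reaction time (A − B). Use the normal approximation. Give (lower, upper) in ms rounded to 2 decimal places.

(-106.70, -75.30)

Per-group SEs: s₁/√n₁ = 43.0/√197 = 3.0636, s₂/√n₂ = 89.5/√98 = 9.0409.
Unpooled SE of the difference: √(9.38564496 + 81.73787281) = 9.5459.
Margin of error = z* · SE = 1.645 × 9.5459 = 15.7030.
x̄₁ − x̄₂ = 349 − 440 = -91.0000.
CI: -91.0000 ± 15.7030 = (-106.70, -75.30).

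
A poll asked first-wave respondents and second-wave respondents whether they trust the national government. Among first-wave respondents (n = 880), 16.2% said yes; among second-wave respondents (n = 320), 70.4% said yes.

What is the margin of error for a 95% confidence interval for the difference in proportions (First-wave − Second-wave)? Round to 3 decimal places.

Each SE is √(p̂(1−p̂)/n): √(0.1620·0.8380/880) = 0.01242 and √(0.7040·0.2960/320) = 0.02552.
SE(p̂₁ − p̂₂) = √(SE₁² + SE₂²) = √(0.0001542564 + 0.0006512704) = 0.02838, since the two samples are independent.
At 95% confidence z* = 1.960; margin = 1.960 × 0.02838 = 0.05562.

0.056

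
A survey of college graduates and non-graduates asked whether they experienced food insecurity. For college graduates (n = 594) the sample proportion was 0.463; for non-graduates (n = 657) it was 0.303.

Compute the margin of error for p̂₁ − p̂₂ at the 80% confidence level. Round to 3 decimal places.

0.035

The two standard errors are √(0.4630×0.5370/594) = 0.02046 and √(0.3030×0.6970/657) = 0.01793.
Because the samples are independent, SE_diff = √(0.02046² + 0.01793²) = 0.02720.
Using z* = 1.282 for 80%, ME = 1.282 × 0.02720 = 0.03487.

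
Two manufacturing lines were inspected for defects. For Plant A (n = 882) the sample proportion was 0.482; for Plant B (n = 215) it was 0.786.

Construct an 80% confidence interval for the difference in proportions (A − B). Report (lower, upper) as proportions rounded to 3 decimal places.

The two standard errors are √(0.4820×0.5180/882) = 0.01682 and √(0.7860×0.2140/215) = 0.02797.
Because the samples are independent, SE_diff = √(0.01682² + 0.02797²) = 0.03264.
Using z* = 1.282 for 80%, ME = 1.282 × 0.03264 = 0.04184.
p̂₁ − p̂₂ = -0.3040; interval -0.3040 ± 0.04184 gives (-0.346, -0.262).

(-0.346, -0.262)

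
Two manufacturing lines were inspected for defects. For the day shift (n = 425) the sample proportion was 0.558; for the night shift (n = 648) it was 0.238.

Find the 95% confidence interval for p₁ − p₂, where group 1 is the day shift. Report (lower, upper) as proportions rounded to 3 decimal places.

Each SE is √(p̂(1−p̂)/n): √(0.5580·0.4420/425) = 0.02409 and √(0.2380·0.7620/648) = 0.01673.
SE(p̂₁ − p̂₂) = √(SE₁² + SE₂²) = √(0.0005803281 + 0.0002798929) = 0.02933, since the two samples are independent.
At 95% confidence z* = 1.960; margin = 1.960 × 0.02933 = 0.05749.
The difference is 0.5580 − 0.2380 = 0.3200, so the interval is 0.3200 ± 0.05749 = (0.263, 0.377).

(0.263, 0.377)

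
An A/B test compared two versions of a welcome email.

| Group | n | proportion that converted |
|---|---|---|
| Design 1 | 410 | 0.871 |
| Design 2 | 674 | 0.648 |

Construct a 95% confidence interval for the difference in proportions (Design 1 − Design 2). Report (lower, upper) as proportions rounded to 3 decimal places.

(0.174, 0.272)

Each SE is √(p̂(1−p̂)/n): √(0.8710·0.1290/410) = 0.01655 and √(0.6480·0.3520/674) = 0.01840.
SE(p̂₁ − p̂₂) = √(SE₁² + SE₂²) = √(0.0002739025 + 0.00033856) = 0.02475, since the two samples are independent.
At 95% confidence z* = 1.960; margin = 1.960 × 0.02475 = 0.04851.
The difference is 0.8710 − 0.6480 = 0.2230, so the interval is 0.2230 ± 0.04851 = (0.174, 0.272).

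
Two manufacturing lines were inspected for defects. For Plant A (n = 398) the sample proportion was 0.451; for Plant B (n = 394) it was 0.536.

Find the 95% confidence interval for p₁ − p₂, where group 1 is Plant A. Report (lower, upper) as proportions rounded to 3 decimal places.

(-0.154, -0.016)

SE₁ = √(p̂₁(1−p̂₁)/n₁) = √(0.4510·0.5490/398) = 0.02494; SE₂ = √(0.5360·0.4640/394) = 0.02512.
Independent samples: SE of the difference = √(SE₁² + SE₂²) = √(0.0006220036 + 0.0006310144) = 0.03540.
z* for 95% confidence is 1.960, so the margin of error is 1.960 × 0.03540 = 0.06938.
Point estimate p̂₁ − p̂₂ = 0.4510 − 0.5360 = -0.0850.
-0.0850 ± 0.06938 → (-0.154, -0.016).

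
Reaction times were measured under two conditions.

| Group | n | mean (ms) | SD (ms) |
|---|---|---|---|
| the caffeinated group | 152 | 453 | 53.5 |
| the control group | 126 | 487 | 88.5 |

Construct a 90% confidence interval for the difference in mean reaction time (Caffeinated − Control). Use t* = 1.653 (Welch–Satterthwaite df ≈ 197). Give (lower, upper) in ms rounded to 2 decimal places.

Standard errors of each mean: 53.5/√152 = 4.3394 and 88.5/√126 = 7.8842.
SE(x̄₁ − x̄₂) = √(4.3394² + 7.8842²) = 8.9995 for independent samples with unequal variances.
With t* = 1.653, the margin is 1.653 × 8.9995 = 14.8762.
x̄₁ − x̄₂ = 453 − 487 = -34.0000; the interval is -34.0000 ± 14.8762 = (-48.88, -19.12).

(-48.88, -19.12)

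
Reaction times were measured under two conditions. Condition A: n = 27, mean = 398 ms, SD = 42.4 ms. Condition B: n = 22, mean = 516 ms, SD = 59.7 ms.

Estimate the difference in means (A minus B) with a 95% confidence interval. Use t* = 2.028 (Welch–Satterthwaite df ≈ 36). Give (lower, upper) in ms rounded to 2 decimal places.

Standard errors of each mean: 42.4/√27 = 8.1599 and 59.7/√22 = 12.7281.
SE(x̄₁ − x̄₂) = √(8.1599² + 12.7281²) = 15.1191 for independent samples with unequal variances.
With t* = 2.028, the margin is 2.028 × 15.1191 = 30.6615.
x̄₁ − x̄₂ = 398 − 516 = -118.0000; the interval is -118.0000 ± 30.6615 = (-148.66, -87.34).

(-148.66, -87.34)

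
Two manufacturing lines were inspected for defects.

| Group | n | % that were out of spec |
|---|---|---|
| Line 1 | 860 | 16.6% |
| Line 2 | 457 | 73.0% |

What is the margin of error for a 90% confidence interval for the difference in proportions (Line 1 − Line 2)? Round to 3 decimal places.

0.040

SE₁ = √(p̂₁(1−p̂₁)/n₁) = √(0.1660·0.8340/860) = 0.01269; SE₂ = √(0.7300·0.2700/457) = 0.02077.
Independent samples: SE of the difference = √(SE₁² + SE₂²) = √(0.0001610361 + 0.0004313929) = 0.02434.
z* for 90% confidence is 1.645, so the margin of error is 1.645 × 0.02434 = 0.04004.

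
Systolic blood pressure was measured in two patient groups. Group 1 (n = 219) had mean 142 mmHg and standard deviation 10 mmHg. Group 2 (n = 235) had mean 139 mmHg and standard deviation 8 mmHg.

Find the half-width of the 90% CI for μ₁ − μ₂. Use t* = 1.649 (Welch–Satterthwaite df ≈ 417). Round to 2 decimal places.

Per-group SEs: s₁/√n₁ = 10/√219 = 0.6757, s₂/√n₂ = 8/√235 = 0.5219.
Unpooled SE of the difference: √(0.45657049 + 0.27237961) = 0.8538.
Margin of error = t* · SE = 1.649 × 0.8538 = 1.4079.

1.41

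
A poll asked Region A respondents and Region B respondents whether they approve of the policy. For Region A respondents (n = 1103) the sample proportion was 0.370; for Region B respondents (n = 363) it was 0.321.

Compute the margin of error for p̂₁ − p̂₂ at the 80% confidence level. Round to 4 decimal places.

Each SE is √(p̂(1−p̂)/n): √(0.3700·0.6300/1103) = 0.01454 and √(0.3210·0.6790/363) = 0.02450.
SE(p̂₁ − p̂₂) = √(SE₁² + SE₂²) = √(0.0002114116 + 0.00060025) = 0.02849, since the two samples are independent.
At 80% confidence z* = 1.282; margin = 1.282 × 0.02849 = 0.03652.

0.0365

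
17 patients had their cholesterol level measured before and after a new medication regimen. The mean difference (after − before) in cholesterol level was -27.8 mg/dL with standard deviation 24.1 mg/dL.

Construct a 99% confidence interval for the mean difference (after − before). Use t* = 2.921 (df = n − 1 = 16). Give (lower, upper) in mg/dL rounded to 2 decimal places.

(-44.87, -10.73)

Paired design: SE = s_d/√n = 24.1/√17 = 5.8451.
t* = 2.921; margin of error = 2.921 × 5.8451 = 17.0735.
-27.8 ± 17.0735 → (-44.87, -10.73).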